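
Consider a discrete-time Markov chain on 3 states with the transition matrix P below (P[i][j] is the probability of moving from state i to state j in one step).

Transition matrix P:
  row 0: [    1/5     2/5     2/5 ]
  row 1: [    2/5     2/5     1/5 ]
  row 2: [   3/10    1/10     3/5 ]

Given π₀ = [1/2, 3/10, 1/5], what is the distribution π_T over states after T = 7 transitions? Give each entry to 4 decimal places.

π = [0.2973, 0.2704, 0.4323]

t=0: π = [0.5000, 0.3000, 0.2000]
t=1: π = [0.2800, 0.3400, 0.3800]
t=2: π = [0.3060, 0.2860, 0.4080]
t=3: π = [0.2980, 0.2776, 0.4244]
t=4: π = [0.2980, 0.2727, 0.4294]
t=5: π = [0.2975, 0.2712, 0.4313]
t=6: π = [0.2974, 0.2706, 0.4320]
t=7: π = [0.2973, 0.2704, 0.4323]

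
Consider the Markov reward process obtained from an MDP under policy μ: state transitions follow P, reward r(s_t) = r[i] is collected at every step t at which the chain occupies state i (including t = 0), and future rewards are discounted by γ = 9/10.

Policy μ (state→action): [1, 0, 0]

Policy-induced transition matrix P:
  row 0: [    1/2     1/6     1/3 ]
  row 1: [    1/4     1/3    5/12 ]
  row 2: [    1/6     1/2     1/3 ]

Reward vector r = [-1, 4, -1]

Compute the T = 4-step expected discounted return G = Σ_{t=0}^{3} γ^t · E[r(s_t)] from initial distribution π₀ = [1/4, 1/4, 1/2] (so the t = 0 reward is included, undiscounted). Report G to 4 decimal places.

t=0: π = [0.2500, 0.2500, 0.5000], E[r] = 0.2500, γ^t·E[r] = 0.250000, running G = 0.250000
t=1: π = [0.2708, 0.3750, 0.3542], E[r] = 0.8750, γ^t·E[r] = 0.787500, running G = 1.037500
t=2: π = [0.2882, 0.3472, 0.3646], E[r] = 0.7361, γ^t·E[r] = 0.596250, running G = 1.633750
t=3: π = [0.2917, 0.3461, 0.3623], E[r] = 0.7303, γ^t·E[r] = 0.532406, running G = 2.166156

G = 2.1662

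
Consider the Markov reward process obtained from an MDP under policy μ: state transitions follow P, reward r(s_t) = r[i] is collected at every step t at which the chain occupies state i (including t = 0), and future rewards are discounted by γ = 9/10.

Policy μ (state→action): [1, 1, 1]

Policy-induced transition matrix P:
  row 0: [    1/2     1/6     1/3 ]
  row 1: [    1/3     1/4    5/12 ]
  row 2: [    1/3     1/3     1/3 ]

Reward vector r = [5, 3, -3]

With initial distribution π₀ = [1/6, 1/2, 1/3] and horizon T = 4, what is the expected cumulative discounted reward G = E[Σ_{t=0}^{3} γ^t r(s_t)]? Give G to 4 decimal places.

t=0: π = [0.1667, 0.5000, 0.3333], E[r] = 1.3333, γ^t·E[r] = 1.333333, running G = 1.333333
t=1: π = [0.3611, 0.2639, 0.3750], E[r] = 1.4722, γ^t·E[r] = 1.325000, running G = 2.658333
t=2: π = [0.3935, 0.2512, 0.3553], E[r] = 1.6551, γ^t·E[r] = 1.340625, running G = 3.998958
t=3: π = [0.3989, 0.2468, 0.3543], E[r] = 1.6723, γ^t·E[r] = 1.219078, running G = 5.218036

G = 5.2180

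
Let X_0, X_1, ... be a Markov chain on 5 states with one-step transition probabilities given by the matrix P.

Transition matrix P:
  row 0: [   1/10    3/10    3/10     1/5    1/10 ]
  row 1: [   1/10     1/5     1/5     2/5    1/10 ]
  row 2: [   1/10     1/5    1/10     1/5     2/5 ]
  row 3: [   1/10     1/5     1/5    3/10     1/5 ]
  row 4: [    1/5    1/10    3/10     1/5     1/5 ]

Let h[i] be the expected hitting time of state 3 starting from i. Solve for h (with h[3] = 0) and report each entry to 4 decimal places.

First-step conditioning: h[3] = 0; for i ≠ 3, h[i] = 1 + Σ_k P[i][k]·h[k].
  h[0] = 1 + 1/10·h[0] + 3/10·h[1] + 3/10·h[2] + 1/10·h[4]
  h[1] = 1 + 1/10·h[0] + 1/5·h[1] + 1/5·h[2] + 1/10·h[4]
  h[2] = 1 + 1/10·h[0] + 1/5·h[1] + 1/10·h[2] + 2/5·h[4]
  h[4] = 1 + 1/5·h[0] + 1/10·h[1] + 3/10·h[2] + 1/5·h[4]
Solving the 4×4 linear system over states ≠ 3 gives exactly h = [115/28, 1595/476, 2005/476, 0, 2035/476] (h[3] = 0 is the target).

h = [4.1071, 3.3508, 4.2122, 0.0000, 4.2752]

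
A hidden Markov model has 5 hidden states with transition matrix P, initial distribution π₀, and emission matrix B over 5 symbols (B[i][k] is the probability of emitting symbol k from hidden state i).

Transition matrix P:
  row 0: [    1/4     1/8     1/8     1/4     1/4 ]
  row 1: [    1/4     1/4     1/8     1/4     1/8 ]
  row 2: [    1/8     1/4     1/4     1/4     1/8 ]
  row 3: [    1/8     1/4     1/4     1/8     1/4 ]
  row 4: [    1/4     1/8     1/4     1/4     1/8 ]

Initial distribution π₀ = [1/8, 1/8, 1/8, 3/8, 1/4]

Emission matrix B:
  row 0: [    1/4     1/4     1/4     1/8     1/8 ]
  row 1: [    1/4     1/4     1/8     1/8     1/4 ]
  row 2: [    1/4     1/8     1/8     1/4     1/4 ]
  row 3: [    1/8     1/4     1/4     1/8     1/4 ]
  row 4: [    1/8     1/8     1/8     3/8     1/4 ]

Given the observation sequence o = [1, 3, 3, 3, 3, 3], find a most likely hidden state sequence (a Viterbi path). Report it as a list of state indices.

path = [3, 4, 2, 2, 2, 2]

t=0: δ = [3.125e-02, 3.125e-02, 1.562e-02, 9.375e-02, 3.125e-02]  (obs o_0=1)
t=1: δ = [1.465e-03, 2.930e-03, 5.859e-03, 1.465e-03, 8.789e-03]  ψ = [3, 3, 3, 3, 3]  (obs o_1=3)
t=2: δ = [2.747e-04, 1.831e-04, 5.493e-04, 2.747e-04, 4.120e-04]  ψ = [4, 2, 4, 4, 4]  (obs o_2=3)
t=3: δ = [1.287e-05, 1.717e-05, 3.433e-05, 1.717e-05, 2.575e-05]  ψ = [4, 2, 2, 2, 0]  (obs o_3=3)
t=4: δ = [8.047e-07, 1.073e-06, 2.146e-06, 1.073e-06, 1.609e-06]  ψ = [4, 2, 2, 2, 2]  (obs o_4=3)
t=5: δ = [5.029e-08, 6.706e-08, 1.341e-07, 6.706e-08, 1.006e-07]  ψ = [4, 2, 2, 2, 2]  (obs o_5=3)
backtrack: best end state = 2; path = [3, 4, 2, 2, 2, 2]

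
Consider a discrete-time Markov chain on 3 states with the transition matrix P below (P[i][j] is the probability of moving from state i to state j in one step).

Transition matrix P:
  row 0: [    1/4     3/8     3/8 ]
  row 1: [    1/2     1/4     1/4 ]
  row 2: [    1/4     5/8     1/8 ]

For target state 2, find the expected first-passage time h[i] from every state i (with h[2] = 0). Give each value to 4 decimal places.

First-step conditioning: h[2] = 0; for i ≠ 2, h[i] = 1 + Σ_k P[i][k]·h[k].
  h[0] = 1 + 1/4·h[0] + 3/8·h[1]
  h[1] = 1 + 1/2·h[0] + 1/4·h[1]
Solving the 2×2 linear system over states ≠ 2 gives exactly h = [3, 10/3, 0] (h[2] = 0 is the target).

h = [3.0000, 3.3333, 0.0000]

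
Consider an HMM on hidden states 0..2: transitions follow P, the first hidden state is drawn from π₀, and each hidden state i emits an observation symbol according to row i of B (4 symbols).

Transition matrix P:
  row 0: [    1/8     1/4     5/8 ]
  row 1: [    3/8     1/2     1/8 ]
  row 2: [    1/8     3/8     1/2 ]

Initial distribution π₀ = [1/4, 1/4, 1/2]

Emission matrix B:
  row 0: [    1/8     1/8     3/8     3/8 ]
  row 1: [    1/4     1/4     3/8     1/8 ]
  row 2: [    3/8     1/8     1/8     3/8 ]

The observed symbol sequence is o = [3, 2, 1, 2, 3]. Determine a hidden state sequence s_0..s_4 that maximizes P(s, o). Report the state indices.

path = [2, 1, 1, 0, 2]

t=0: δ = [9.375e-02, 3.125e-02, 1.875e-01]  (obs o_0=3)
t=1: δ = [8.789e-03, 2.637e-02, 1.172e-02]  ψ = [2, 2, 2]  (obs o_1=2)
t=2: δ = [1.236e-03, 3.296e-03, 7.324e-04]  ψ = [1, 1, 2]  (obs o_2=1)
t=3: δ = [4.635e-04, 6.180e-04, 9.656e-05]  ψ = [1, 1, 0]  (obs o_3=2)
t=4: δ = [8.690e-05, 3.862e-05, 1.086e-04]  ψ = [1, 1, 0]  (obs o_4=3)
backtrack: best end state = 2; path = [2, 1, 1, 0, 2]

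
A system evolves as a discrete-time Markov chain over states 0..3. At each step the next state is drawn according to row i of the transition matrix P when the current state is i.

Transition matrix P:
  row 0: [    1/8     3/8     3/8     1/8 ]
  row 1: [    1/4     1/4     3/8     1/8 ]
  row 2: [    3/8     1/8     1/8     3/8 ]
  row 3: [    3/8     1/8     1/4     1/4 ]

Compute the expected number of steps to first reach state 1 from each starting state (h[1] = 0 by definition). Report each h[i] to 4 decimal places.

First-step conditioning: h[1] = 0; for i ≠ 1, h[i] = 1 + Σ_k P[i][k]·h[k].
  h[0] = 1 + 1/8·h[0] + 3/8·h[2] + 1/8·h[3]
  h[2] = 1 + 3/8·h[0] + 1/8·h[2] + 3/8·h[3]
  h[3] = 1 + 3/8·h[0] + 1/4·h[2] + 1/4·h[3]
Solving the 3×3 linear system over states ≠ 1 gives exactly h = [4, 0, 5, 5] (h[1] = 0 is the target).

h = [4.0000, 0.0000, 5.0000, 5.0000]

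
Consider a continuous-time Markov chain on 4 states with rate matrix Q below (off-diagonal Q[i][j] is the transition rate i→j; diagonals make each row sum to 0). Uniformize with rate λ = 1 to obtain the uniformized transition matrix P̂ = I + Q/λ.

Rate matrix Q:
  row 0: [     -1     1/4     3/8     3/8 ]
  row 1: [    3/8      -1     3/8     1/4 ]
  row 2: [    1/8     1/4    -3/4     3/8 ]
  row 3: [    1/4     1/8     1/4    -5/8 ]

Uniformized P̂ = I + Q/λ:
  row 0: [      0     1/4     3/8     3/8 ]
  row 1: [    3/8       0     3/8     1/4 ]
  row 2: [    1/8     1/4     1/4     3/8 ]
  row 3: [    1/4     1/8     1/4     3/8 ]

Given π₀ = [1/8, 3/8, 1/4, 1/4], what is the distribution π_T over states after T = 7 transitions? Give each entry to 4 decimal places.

t=0: π = [0.1250, 0.3750, 0.2500, 0.2500]
t=1: π = [0.2344, 0.1250, 0.3125, 0.3281]
t=2: π = [0.1680, 0.1777, 0.2949, 0.3594]
t=3: π = [0.1934, 0.1606, 0.2932, 0.3528]
t=4: π = [0.1851, 0.1657, 0.2943, 0.3549]
t=5: π = [0.1877, 0.1642, 0.2939, 0.3543]
t=6: π = [0.1869, 0.1647, 0.2940, 0.3545]
t=7: π = [0.1871, 0.1645, 0.2939, 0.3544]

π = [0.1871, 0.1645, 0.2939, 0.3544]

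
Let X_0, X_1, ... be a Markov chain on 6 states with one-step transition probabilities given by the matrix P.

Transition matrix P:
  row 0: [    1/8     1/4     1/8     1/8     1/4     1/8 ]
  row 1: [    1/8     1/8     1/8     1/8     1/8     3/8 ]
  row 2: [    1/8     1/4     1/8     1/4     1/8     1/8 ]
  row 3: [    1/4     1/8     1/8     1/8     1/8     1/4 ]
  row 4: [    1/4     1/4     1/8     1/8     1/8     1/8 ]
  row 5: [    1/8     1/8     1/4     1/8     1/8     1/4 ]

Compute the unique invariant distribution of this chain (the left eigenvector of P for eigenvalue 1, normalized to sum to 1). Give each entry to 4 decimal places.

Balance equations π_j = Σ_i π_i·P[i][j]:
  π_0 = 1/8·π_0 + 1/8·π_1 + 1/8·π_2 + 1/4·π_3 + 1/4·π_4 + 1/8·π_5
  π_1 = 1/4·π_0 + 1/8·π_1 + 1/4·π_2 + 1/8·π_3 + 1/4·π_4 + 1/8·π_5
  π_2 = 1/8·π_0 + 1/8·π_1 + 1/8·π_2 + 1/8·π_3 + 1/8·π_4 + 1/4·π_5
  π_3 = 1/8·π_0 + 1/8·π_1 + 1/4·π_2 + 1/8·π_3 + 1/8·π_4 + 1/8·π_5
  π_4 = 1/4·π_0 + 1/8·π_1 + 1/8·π_2 + 1/8·π_3 + 1/8·π_4 + 1/8·π_5
  normalize: π_0 + π_1 + π_2 + π_3 + π_4 + π_5 = 1
Solving the linear system gives exactly π = [6023/37377, 757/4153, 631/4153, 598/4153, 5425/37377, 895/4153].

π = [0.1611, 0.1823, 0.1519, 0.1440, 0.1451, 0.2155]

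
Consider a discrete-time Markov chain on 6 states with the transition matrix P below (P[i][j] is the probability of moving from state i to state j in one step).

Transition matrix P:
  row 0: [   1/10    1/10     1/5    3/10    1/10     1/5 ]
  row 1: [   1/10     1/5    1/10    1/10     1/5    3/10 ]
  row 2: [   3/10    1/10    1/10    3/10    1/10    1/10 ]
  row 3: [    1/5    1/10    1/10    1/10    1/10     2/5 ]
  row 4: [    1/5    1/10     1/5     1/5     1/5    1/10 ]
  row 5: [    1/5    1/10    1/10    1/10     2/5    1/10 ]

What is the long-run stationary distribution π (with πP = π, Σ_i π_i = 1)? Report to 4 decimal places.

Balance equations π_j = Σ_i π_i·P[i][j]:
  π_0 = 1/10·π_0 + 1/10·π_1 + 3/10·π_2 + 1/5·π_3 + 1/5·π_4 + 1/5·π_5
  π_1 = 1/10·π_0 + 1/5·π_1 + 1/10·π_2 + 1/10·π_3 + 1/10·π_4 + 1/10·π_5
  π_2 = 1/5·π_0 + 1/10·π_1 + 1/10·π_2 + 1/10·π_3 + 1/5·π_4 + 1/10·π_5
  π_3 = 3/10·π_0 + 1/10·π_1 + 3/10·π_2 + 1/10·π_3 + 1/5·π_4 + 1/10·π_5
  π_4 = 1/10·π_0 + 1/5·π_1 + 1/10·π_2 + 1/10·π_3 + 1/5·π_4 + 2/5·π_5
  normalize: π_0 + π_1 + π_2 + π_3 + π_4 + π_5 = 1
Solving the linear system gives exactly π = [22942/124551, 1/9, 17099/124551, 3259/17793, 23497/124551, 24361/124551].

π = [0.1842, 0.1111, 0.1373, 0.1832, 0.1887, 0.1956]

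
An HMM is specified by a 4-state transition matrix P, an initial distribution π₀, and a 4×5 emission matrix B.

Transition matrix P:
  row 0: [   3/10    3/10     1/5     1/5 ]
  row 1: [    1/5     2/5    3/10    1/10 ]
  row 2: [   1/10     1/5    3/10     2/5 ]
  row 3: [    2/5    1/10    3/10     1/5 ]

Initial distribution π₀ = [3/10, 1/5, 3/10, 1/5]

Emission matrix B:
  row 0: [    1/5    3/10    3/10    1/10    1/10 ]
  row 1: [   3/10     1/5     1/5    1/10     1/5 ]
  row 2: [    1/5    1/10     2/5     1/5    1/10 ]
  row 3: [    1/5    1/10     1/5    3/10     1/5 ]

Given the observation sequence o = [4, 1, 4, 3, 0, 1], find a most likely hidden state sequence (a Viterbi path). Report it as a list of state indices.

path = [3, 0, 1, 2, 3, 0]

t=0: δ = [3.000e-02, 4.000e-02, 3.000e-02, 4.000e-02]  (obs o_0=4)
t=1: δ = [4.800e-03, 3.200e-03, 1.200e-03, 1.200e-03]  ψ = [3, 1, 1, 2]  (obs o_1=1)
t=2: δ = [1.440e-04, 2.880e-04, 9.600e-05, 1.920e-04]  ψ = [0, 0, 0, 0]  (obs o_2=4)
t=3: δ = [7.680e-06, 1.152e-05, 1.728e-05, 1.152e-05]  ψ = [3, 1, 1, 2]  (obs o_3=3)
t=4: δ = [9.216e-07, 1.382e-06, 1.037e-06, 1.382e-06]  ψ = [3, 1, 2, 2]  (obs o_4=0)
t=5: δ = [1.659e-07, 1.106e-07, 4.147e-08, 4.147e-08]  ψ = [3, 1, 1, 2]  (obs o_5=1)
backtrack: best end state = 0; path = [3, 0, 1, 2, 3, 0]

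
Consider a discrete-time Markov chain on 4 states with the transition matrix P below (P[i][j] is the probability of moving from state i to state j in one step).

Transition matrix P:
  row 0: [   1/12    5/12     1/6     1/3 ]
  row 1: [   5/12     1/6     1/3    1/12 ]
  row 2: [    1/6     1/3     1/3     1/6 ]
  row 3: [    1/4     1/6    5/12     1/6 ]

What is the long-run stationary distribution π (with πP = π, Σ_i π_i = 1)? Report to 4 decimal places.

π = [0.2316, 0.2762, 0.3099, 0.1822]

Balance equations π_j = Σ_i π_i·P[i][j]:
  π_0 = 1/12·π_0 + 5/12·π_1 + 1/6·π_2 + 1/4·π_3
  π_1 = 5/12·π_0 + 1/6·π_1 + 1/3·π_2 + 1/6·π_3
  π_2 = 1/6·π_0 + 1/3·π_1 + 1/3·π_2 + 5/12·π_3
  normalize: π_0 + π_1 + π_2 + π_3 = 1
Solving the linear system gives exactly π = [488/2107, 582/2107, 653/2107, 384/2107].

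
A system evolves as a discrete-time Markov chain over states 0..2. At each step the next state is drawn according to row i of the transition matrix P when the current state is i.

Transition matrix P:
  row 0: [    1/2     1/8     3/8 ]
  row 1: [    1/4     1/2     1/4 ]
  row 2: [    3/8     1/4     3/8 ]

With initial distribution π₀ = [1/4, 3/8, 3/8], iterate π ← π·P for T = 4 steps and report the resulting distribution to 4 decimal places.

t=0: π = [0.2500, 0.3750, 0.3750]
t=1: π = [0.3594, 0.3125, 0.3281]
t=2: π = [0.3809, 0.2832, 0.3359]
t=3: π = [0.3872, 0.2732, 0.3396]
t=4: π = [0.3893, 0.2699, 0.3409]

π = [0.3893, 0.2699, 0.3409]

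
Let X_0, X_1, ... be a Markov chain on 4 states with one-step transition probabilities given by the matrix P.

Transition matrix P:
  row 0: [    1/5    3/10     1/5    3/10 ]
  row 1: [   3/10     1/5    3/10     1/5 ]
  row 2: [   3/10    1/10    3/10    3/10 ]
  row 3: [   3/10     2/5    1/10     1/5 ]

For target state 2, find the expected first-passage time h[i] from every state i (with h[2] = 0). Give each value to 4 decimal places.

h = [4.8800, 4.4000, 0.0000, 5.2800]

First-step conditioning: h[2] = 0; for i ≠ 2, h[i] = 1 + Σ_k P[i][k]·h[k].
  h[0] = 1 + 1/5·h[0] + 3/10·h[1] + 3/10·h[3]
  h[1] = 1 + 3/10·h[0] + 1/5·h[1] + 1/5·h[3]
  h[3] = 1 + 3/10·h[0] + 2/5·h[1] + 1/5·h[3]
Solving the 3×3 linear system over states ≠ 2 gives exactly h = [122/25, 22/5, 0, 132/25] (h[2] = 0 is the target).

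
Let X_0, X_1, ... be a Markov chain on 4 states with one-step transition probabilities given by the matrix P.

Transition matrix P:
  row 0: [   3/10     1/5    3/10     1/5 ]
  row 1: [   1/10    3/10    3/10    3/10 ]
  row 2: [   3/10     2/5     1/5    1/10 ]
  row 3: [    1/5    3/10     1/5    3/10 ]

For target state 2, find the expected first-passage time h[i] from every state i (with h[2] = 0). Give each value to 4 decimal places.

First-step conditioning: h[2] = 0; for i ≠ 2, h[i] = 1 + Σ_k P[i][k]·h[k].
  h[0] = 1 + 3/10·h[0] + 1/5·h[1] + 1/5·h[3]
  h[1] = 1 + 1/10·h[0] + 3/10·h[1] + 3/10·h[3]
  h[3] = 1 + 1/5·h[0] + 3/10·h[1] + 3/10·h[3]
Solving the 3×3 linear system over states ≠ 2 gives exactly h = [40/11, 81/22, 0, 89/22] (h[2] = 0 is the target).

h = [3.6364, 3.6818, 0.0000, 4.0455]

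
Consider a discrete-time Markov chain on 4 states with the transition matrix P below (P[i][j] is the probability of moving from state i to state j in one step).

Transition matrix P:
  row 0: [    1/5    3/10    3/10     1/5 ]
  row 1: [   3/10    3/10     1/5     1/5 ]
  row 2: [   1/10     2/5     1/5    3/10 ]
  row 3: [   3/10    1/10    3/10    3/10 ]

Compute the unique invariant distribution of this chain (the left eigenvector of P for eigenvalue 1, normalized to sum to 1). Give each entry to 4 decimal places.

π = [0.2277, 0.2748, 0.2477, 0.2497]

Balance equations π_j = Σ_i π_i·P[i][j]:
  π_0 = 1/5·π_0 + 3/10·π_1 + 1/10·π_2 + 3/10·π_3
  π_1 = 3/10·π_0 + 3/10·π_1 + 2/5·π_2 + 1/10·π_3
  π_2 = 3/10·π_0 + 1/5·π_1 + 1/5·π_2 + 3/10·π_3
  normalize: π_0 + π_1 + π_2 + π_3 = 1
Solving the linear system gives exactly π = [227/997, 274/997, 247/997, 249/997].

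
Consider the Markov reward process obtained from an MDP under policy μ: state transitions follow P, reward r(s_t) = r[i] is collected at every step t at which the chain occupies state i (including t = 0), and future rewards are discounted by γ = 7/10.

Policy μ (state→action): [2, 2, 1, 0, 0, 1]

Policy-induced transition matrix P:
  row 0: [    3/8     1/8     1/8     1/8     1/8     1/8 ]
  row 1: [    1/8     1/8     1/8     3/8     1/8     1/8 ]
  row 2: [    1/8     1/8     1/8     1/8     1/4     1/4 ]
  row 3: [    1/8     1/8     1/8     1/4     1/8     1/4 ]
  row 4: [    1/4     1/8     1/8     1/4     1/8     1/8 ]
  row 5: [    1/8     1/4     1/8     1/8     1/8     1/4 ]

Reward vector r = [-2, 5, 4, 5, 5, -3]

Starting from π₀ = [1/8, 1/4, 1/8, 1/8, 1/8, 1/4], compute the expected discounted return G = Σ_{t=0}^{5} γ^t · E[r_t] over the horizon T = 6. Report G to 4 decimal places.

t=0: π = [0.1250, 0.2500, 0.1250, 0.1250, 0.1250, 0.2500], E[r] = 2.0000, γ^t·E[r] = 2.000000, running G = 2.000000
t=1: π = [0.1719, 0.1563, 0.1250, 0.2188, 0.1406, 0.1875], E[r] = 2.1719, γ^t·E[r] = 1.520313, running G = 3.520313
t=2: π = [0.1855, 0.1484, 0.1250, 0.2090, 0.1406, 0.1914], E[r] = 2.0449, γ^t·E[r] = 1.002012, running G = 4.522324
t=3: π = [0.1890, 0.1489, 0.1250, 0.2058, 0.1406, 0.1907], E[r] = 2.0269, γ^t·E[r] = 0.695211, running G = 5.217536
t=4: π = [0.1898, 0.1488, 0.1250, 0.2055, 0.1406, 0.1902], E[r] = 2.0248, γ^t·E[r] = 0.486150, running G = 5.703685
t=5: π = [0.1900, 0.1488, 0.1250, 0.2055, 0.1406, 0.1901], E[r] = 2.0240, γ^t·E[r] = 0.340182, running G = 6.043867

G = 6.0439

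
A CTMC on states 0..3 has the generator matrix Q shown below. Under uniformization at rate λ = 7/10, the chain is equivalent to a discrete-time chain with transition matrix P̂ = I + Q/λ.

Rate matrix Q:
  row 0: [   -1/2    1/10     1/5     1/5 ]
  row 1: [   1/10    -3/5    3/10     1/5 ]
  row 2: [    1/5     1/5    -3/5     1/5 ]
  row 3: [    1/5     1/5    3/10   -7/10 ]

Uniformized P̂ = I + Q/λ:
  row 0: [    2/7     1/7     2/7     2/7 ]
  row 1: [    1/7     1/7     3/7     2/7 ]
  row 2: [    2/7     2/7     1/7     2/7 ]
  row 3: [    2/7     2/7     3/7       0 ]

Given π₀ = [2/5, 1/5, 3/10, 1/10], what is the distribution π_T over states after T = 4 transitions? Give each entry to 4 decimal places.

t=0: π = [0.4000, 0.2000, 0.3000, 0.1000]
t=1: π = [0.2571, 0.2000, 0.2857, 0.2571]
t=2: π = [0.2571, 0.2204, 0.3102, 0.2122]
t=3: π = [0.2542, 0.2175, 0.3032, 0.2251]
t=4: π = [0.2546, 0.2183, 0.3056, 0.2214]

π = [0.2546, 0.2183, 0.3056, 0.2214]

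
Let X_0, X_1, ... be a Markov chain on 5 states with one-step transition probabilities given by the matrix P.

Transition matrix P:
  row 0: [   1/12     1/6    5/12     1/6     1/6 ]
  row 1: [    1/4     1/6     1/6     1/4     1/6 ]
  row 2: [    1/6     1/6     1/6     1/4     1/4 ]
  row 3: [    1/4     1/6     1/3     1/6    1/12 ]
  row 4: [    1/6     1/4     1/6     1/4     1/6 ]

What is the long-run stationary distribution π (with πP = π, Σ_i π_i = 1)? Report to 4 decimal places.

π = [0.1844, 0.1808, 0.2489, 0.2166, 0.1694]

Balance equations π_j = Σ_i π_i·P[i][j]:
  π_0 = 1/12·π_0 + 1/4·π_1 + 1/6·π_2 + 1/4·π_3 + 1/6·π_4
  π_1 = 1/6·π_0 + 1/6·π_1 + 1/6·π_2 + 1/6·π_3 + 1/4·π_4
  π_2 = 5/12·π_0 + 1/6·π_1 + 1/6·π_2 + 1/3·π_3 + 1/6·π_4
  π_3 = 1/6·π_0 + 1/4·π_1 + 1/4·π_2 + 1/6·π_3 + 1/4·π_4
  normalize: π_0 + π_1 + π_2 + π_3 + π_4 = 1
Solving the linear system gives exactly π = [4924/26701, 4827/26701, 6645/26701, 5783/26701, 4522/26701].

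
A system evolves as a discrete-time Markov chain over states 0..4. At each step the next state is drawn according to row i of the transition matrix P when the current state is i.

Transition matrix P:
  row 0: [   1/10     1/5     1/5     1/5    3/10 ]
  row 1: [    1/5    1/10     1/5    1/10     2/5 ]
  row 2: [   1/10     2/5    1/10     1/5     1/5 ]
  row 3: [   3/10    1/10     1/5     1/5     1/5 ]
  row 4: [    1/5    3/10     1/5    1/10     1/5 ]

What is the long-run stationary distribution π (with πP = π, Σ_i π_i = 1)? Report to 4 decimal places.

Balance equations π_j = Σ_i π_i·P[i][j]:
  π_0 = 1/10·π_0 + 1/5·π_1 + 1/10·π_2 + 3/10·π_3 + 1/5·π_4
  π_1 = 1/5·π_0 + 1/10·π_1 + 2/5·π_2 + 1/10·π_3 + 3/10·π_4
  π_2 = 1/5·π_0 + 1/5·π_1 + 1/10·π_2 + 1/5·π_3 + 1/5·π_4
  π_3 = 1/5·π_0 + 1/10·π_1 + 1/5·π_2 + 1/5·π_3 + 1/10·π_4
  normalize: π_0 + π_1 + π_2 + π_3 + π_4 = 1
Solving the linear system gives exactly π = [193/1078, 2911/12936, 2/11, 163/1078, 3401/12936].

π = [0.1790, 0.2250, 0.1818, 0.1512, 0.2629]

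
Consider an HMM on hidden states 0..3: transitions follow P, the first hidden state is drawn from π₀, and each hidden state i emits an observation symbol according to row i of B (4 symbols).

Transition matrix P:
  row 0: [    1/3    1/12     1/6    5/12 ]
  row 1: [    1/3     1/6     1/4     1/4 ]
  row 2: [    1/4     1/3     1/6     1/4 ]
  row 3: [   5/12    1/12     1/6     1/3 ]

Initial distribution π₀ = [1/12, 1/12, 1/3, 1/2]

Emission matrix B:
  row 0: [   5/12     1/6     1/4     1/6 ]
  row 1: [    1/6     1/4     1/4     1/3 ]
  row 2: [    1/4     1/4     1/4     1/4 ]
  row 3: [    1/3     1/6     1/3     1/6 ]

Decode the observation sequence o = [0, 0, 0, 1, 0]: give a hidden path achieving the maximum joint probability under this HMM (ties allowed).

t=0: δ = [3.472e-02, 1.389e-02, 8.333e-02, 1.667e-01]  (obs o_0=0)
t=1: δ = [2.894e-02, 4.630e-03, 6.944e-03, 1.852e-02]  ψ = [3, 2, 3, 3]  (obs o_1=0)
t=2: δ = [4.019e-03, 4.019e-04, 1.206e-03, 4.019e-03]  ψ = [0, 0, 0, 0]  (obs o_2=0)
t=3: δ = [2.791e-04, 1.005e-04, 1.674e-04, 2.791e-04]  ψ = [3, 2, 0, 0]  (obs o_3=1)
t=4: δ = [4.845e-05, 9.303e-06, 1.163e-05, 3.876e-05]  ψ = [3, 2, 0, 0]  (obs o_4=0)
backtrack: best end state = 0; path = [3, 0, 0, 3, 0]

path = [3, 0, 0, 3, 0]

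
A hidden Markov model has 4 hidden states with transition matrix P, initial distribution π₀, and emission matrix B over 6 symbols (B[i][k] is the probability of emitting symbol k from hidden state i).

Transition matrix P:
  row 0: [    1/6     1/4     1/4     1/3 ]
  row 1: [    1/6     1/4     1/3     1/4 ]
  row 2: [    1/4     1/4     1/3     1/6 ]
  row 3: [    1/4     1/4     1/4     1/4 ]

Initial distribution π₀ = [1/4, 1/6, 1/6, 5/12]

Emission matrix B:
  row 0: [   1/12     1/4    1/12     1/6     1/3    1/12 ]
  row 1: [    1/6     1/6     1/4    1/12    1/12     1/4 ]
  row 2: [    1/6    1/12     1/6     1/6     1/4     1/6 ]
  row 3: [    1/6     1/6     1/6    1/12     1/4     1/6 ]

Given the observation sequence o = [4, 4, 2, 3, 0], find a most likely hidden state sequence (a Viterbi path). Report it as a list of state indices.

t=0: δ = [8.333e-02, 1.389e-02, 4.167e-02, 1.042e-01]  (obs o_0=4)
t=1: δ = [8.681e-03, 2.170e-03, 6.510e-03, 6.944e-03]  ψ = [3, 3, 3, 0]  (obs o_1=4)
t=2: δ = [1.447e-04, 5.425e-04, 3.617e-04, 4.823e-04]  ψ = [3, 0, 0, 0]  (obs o_2=2)
t=3: δ = [2.009e-05, 1.130e-05, 3.014e-05, 1.130e-05]  ψ = [3, 1, 1, 1]  (obs o_3=3)
t=4: δ = [6.279e-07, 1.256e-06, 1.674e-06, 1.116e-06]  ψ = [2, 2, 2, 0]  (obs o_4=0)
backtrack: best end state = 2; path = [3, 0, 1, 2, 2]

path = [3, 0, 1, 2, 2]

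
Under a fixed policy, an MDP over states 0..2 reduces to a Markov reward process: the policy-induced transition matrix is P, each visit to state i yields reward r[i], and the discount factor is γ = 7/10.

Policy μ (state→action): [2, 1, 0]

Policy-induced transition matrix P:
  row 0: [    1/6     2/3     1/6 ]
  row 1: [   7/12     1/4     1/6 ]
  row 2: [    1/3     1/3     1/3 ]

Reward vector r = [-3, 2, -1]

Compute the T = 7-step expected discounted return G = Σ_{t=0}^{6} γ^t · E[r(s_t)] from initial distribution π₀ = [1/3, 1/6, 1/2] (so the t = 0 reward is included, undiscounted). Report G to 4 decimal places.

G = -2.0973

t=0: π = [0.3333, 0.1667, 0.5000], E[r] = -1.1667, γ^t·E[r] = -1.166667, running G = -1.166667
t=1: π = [0.3194, 0.4306, 0.2500], E[r] = -0.3472, γ^t·E[r] = -0.243056, running G = -1.409722
t=2: π = [0.3877, 0.4039, 0.2083], E[r] = -0.5637, γ^t·E[r] = -0.276192, running G = -1.685914
t=3: π = [0.3697, 0.4289, 0.2014], E[r] = -0.4526, γ^t·E[r] = -0.155256, running G = -1.841171
t=4: π = [0.3789, 0.4208, 0.2002], E[r] = -0.4954, γ^t·E[r] = -0.118952, running G = -1.960123
t=5: π = [0.3754, 0.4246, 0.2000], E[r] = -0.4770, γ^t·E[r] = -0.080173, running G = -2.040296
t=6: π = [0.3769, 0.4231, 0.2000], E[r] = -0.4846, γ^t·E[r] = -0.057012, running G = -2.097308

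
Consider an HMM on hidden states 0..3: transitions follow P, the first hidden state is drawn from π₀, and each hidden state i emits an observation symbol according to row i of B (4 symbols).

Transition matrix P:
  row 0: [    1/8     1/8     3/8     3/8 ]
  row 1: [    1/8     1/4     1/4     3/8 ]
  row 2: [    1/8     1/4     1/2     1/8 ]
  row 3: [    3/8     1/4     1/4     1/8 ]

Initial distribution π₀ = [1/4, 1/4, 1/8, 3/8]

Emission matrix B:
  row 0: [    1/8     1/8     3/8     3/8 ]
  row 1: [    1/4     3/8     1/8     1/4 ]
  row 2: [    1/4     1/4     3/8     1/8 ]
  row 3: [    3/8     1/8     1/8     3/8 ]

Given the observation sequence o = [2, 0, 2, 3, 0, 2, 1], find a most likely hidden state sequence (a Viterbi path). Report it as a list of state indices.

t=0: δ = [9.375e-02, 3.125e-02, 4.688e-02, 4.688e-02]  (obs o_0=2)
t=1: δ = [2.197e-03, 2.930e-03, 8.789e-03, 1.318e-02]  ψ = [3, 0, 0, 0]  (obs o_1=0)
t=2: δ = [1.854e-03, 4.120e-04, 1.648e-03, 2.060e-04]  ψ = [3, 3, 2, 3]  (obs o_2=2)
t=3: δ = [8.690e-05, 1.030e-04, 1.030e-04, 2.607e-04]  ψ = [0, 2, 2, 0]  (obs o_3=3)
t=4: δ = [1.222e-05, 1.629e-05, 1.629e-05, 1.448e-05]  ψ = [3, 3, 3, 1]  (obs o_4=0)
t=5: δ = [2.037e-06, 5.092e-07, 3.055e-06, 7.638e-07]  ψ = [3, 1, 2, 1]  (obs o_5=2)
t=6: δ = [4.774e-08, 2.864e-07, 3.819e-07, 9.548e-08]  ψ = [2, 2, 2, 0]  (obs o_6=1)
backtrack: best end state = 2; path = [0, 3, 0, 3, 2, 2, 2]

path = [0, 3, 0, 3, 2, 2, 2]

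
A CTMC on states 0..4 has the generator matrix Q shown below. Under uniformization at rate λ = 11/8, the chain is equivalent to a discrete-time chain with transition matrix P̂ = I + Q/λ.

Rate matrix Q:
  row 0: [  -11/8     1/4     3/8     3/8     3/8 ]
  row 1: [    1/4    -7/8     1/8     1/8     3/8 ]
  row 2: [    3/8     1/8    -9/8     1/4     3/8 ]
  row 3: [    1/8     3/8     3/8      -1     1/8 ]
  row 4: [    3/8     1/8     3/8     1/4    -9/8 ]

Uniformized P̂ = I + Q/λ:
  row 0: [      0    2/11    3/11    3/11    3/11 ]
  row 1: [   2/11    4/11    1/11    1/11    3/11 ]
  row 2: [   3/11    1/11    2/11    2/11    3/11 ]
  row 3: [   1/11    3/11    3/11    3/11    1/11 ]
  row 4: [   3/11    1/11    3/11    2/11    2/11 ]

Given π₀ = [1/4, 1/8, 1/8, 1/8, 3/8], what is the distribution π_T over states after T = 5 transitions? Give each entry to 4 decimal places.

π = [0.1720, 0.1959, 0.2174, 0.1976, 0.2171]

t=0: π = [0.2500, 0.1250, 0.1250, 0.1250, 0.3750]
t=1: π = [0.1705, 0.1705, 0.2386, 0.2045, 0.2159]
t=2: π = [0.1736, 0.1901, 0.2200, 0.2004, 0.2159]
t=3: π = [0.1717, 0.1950, 0.2182, 0.1985, 0.2167]
t=4: π = [0.1721, 0.1958, 0.2174, 0.1977, 0.2169]
t=5: π = [0.1720, 0.1959, 0.2174, 0.1976, 0.2171]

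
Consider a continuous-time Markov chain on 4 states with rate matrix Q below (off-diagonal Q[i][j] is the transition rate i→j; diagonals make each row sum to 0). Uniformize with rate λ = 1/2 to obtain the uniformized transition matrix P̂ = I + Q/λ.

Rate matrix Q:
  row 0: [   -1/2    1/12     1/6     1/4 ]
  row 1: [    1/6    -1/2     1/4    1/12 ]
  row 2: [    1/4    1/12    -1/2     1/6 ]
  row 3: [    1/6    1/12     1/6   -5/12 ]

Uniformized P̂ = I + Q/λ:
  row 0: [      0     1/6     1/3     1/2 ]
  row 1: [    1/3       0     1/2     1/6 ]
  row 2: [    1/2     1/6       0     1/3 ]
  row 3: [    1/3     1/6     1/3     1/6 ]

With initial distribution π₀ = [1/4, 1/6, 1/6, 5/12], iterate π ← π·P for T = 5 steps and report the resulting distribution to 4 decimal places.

π = [0.2824, 0.1429, 0.2684, 0.3063]

t=0: π = [0.2500, 0.1667, 0.1667, 0.4167]
t=1: π = [0.2778, 0.1389, 0.3056, 0.2778]
t=2: π = [0.2917, 0.1435, 0.2546, 0.3102]
t=3: π = [0.2785, 0.1427, 0.2724, 0.3063]
t=4: π = [0.2859, 0.1429, 0.2663, 0.3049]
t=5: π = [0.2824, 0.1429, 0.2684, 0.3063]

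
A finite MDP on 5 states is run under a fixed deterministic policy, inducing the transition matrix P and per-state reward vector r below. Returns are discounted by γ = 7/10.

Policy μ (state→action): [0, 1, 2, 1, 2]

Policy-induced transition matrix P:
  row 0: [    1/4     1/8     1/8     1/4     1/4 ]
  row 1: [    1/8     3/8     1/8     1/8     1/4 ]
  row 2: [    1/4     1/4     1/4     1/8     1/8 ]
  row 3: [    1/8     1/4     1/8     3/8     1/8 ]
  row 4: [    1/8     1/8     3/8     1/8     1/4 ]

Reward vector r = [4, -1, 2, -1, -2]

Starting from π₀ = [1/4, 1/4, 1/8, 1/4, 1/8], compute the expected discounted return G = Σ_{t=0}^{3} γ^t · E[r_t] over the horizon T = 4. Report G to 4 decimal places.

G = 0.8200

t=0: π = [0.2500, 0.2500, 0.1250, 0.2500, 0.1250], E[r] = 0.5000, γ^t·E[r] = 0.500000, running G = 0.500000
t=1: π = [0.1719, 0.2344, 0.1719, 0.2188, 0.2031], E[r] = 0.1719, γ^t·E[r] = 0.120313, running G = 0.620313
t=2: π = [0.1680, 0.2324, 0.1973, 0.2012, 0.2012], E[r] = 0.2305, γ^t·E[r] = 0.112930, running G = 0.733242
t=3: π = [0.1707, 0.2329, 0.2000, 0.1963, 0.2002], E[r] = 0.2529, γ^t·E[r] = 0.086755, running G = 0.819997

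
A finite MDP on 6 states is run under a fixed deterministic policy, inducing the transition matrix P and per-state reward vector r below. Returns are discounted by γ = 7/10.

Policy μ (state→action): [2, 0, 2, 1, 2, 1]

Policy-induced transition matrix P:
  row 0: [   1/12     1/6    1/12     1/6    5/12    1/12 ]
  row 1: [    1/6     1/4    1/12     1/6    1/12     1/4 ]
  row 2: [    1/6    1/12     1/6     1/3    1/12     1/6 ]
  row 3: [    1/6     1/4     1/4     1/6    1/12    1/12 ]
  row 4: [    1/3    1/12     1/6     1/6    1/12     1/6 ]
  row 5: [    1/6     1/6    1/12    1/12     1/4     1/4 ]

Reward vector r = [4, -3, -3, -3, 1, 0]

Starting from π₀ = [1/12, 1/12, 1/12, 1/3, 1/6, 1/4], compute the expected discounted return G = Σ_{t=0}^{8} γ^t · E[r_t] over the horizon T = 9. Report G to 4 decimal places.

t=0: π = [0.0833, 0.0833, 0.0833, 0.3333, 0.1667, 0.2500], E[r] = -1.0000, γ^t·E[r] = -1.000000, running G = -1.000000
t=1: π = [0.1875, 0.1806, 0.1597, 0.1597, 0.1528, 0.1597], E[r] = -0.5972, γ^t·E[r] = -0.418056, running G = -1.418056
t=2: π = [0.1765, 0.1690, 0.1360, 0.1800, 0.1725, 0.1661], E[r] = -0.5764, γ^t·E[r] = -0.282431, running G = -1.700486
t=3: π = [0.1807, 0.1700, 0.1390, 0.1755, 0.1698, 0.1649], E[r] = -0.5611, γ^t·E[r] = -0.192441, running G = -1.892927
t=4: π = [0.1799, 0.1697, 0.1383, 0.1761, 0.1710, 0.1649], E[r] = -0.5617, γ^t·E[r] = -0.134867, running G = -2.027795
t=5: π = [0.1802, 0.1697, 0.1385, 0.1760, 0.1708, 0.1649], E[r] = -0.5609, γ^t·E[r] = -0.094275, running G = -2.122070
t=6: π = [0.1801, 0.1697, 0.1384, 0.1760, 0.1709, 0.1649], E[r] = -0.5611, γ^t·E[r] = -0.066011, running G = -2.188080
t=7: π = [0.1801, 0.1697, 0.1384, 0.1760, 0.1709, 0.1649], E[r] = -0.5610, γ^t·E[r] = -0.046204, running G = -2.234284
t=8: π = [0.1801, 0.1697, 0.1384, 0.1760, 0.1709, 0.1649], E[r] = -0.5611, γ^t·E[r] = -0.032343, running G = -2.266627

G = -2.2666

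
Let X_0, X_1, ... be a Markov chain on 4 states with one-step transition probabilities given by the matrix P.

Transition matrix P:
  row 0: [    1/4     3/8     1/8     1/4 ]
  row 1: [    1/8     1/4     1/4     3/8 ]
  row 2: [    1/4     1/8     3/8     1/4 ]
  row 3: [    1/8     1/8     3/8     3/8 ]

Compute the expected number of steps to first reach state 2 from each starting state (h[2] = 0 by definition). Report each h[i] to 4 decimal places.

h = [4.1935, 3.6129, 0.0000, 3.1613]

First-step conditioning: h[2] = 0; for i ≠ 2, h[i] = 1 + Σ_k P[i][k]·h[k].
  h[0] = 1 + 1/4·h[0] + 3/8·h[1] + 1/4·h[3]
  h[1] = 1 + 1/8·h[0] + 1/4·h[1] + 3/8·h[3]
  h[3] = 1 + 1/8·h[0] + 1/8·h[1] + 3/8·h[3]
Solving the 3×3 linear system over states ≠ 2 gives exactly h = [130/31, 112/31, 0, 98/31] (h[2] = 0 is the target).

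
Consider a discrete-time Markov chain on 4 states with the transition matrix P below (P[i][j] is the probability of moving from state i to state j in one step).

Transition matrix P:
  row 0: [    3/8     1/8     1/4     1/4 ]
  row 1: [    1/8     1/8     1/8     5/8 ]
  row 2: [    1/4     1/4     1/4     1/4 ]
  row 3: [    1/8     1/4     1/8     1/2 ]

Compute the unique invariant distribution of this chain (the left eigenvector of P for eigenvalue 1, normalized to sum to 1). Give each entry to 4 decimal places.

π = [0.1951, 0.2005, 0.1707, 0.4336]

Balance equations π_j = Σ_i π_i·P[i][j]:
  π_0 = 3/8·π_0 + 1/8·π_1 + 1/4·π_2 + 1/8·π_3
  π_1 = 1/8·π_0 + 1/8·π_1 + 1/4·π_2 + 1/4·π_3
  π_2 = 1/4·π_0 + 1/8·π_1 + 1/4·π_2 + 1/8·π_3
  normalize: π_0 + π_1 + π_2 + π_3 = 1
Solving the linear system gives exactly π = [8/41, 74/369, 7/41, 160/369].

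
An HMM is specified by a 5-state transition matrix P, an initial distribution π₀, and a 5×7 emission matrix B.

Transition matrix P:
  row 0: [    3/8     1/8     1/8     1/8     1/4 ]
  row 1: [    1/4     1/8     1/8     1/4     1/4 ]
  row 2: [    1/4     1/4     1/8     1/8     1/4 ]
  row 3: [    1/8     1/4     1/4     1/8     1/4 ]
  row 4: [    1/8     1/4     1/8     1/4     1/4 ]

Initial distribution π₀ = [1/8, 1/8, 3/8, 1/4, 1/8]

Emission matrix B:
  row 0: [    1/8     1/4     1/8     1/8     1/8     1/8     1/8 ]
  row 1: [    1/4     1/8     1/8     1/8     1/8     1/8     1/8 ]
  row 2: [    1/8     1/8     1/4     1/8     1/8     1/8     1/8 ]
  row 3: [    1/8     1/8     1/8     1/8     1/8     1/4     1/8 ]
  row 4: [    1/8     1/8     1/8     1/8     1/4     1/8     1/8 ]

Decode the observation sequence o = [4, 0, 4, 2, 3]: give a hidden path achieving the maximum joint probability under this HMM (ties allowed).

path = [2, 1, 0, 0, 0]

t=0: δ = [1.562e-02, 1.562e-02, 4.688e-02, 3.125e-02, 3.125e-02]  (obs o_0=4)
t=1: δ = [1.465e-03, 2.930e-03, 9.766e-04, 9.766e-04, 1.465e-03]  ψ = [2, 2, 3, 4, 2]  (obs o_1=0)
t=2: δ = [9.155e-05, 4.578e-05, 4.578e-05, 9.155e-05, 1.831e-04]  ψ = [1, 1, 1, 1, 1]  (obs o_2=4)
t=3: δ = [4.292e-06, 5.722e-06, 5.722e-06, 5.722e-06, 5.722e-06]  ψ = [0, 4, 3, 4, 4]  (obs o_3=2)
t=4: δ = [2.012e-07, 1.788e-07, 1.788e-07, 1.788e-07, 1.788e-07]  ψ = [0, 2, 3, 1, 1]  (obs o_4=3)
backtrack: best end state = 0; path = [2, 1, 0, 0, 0]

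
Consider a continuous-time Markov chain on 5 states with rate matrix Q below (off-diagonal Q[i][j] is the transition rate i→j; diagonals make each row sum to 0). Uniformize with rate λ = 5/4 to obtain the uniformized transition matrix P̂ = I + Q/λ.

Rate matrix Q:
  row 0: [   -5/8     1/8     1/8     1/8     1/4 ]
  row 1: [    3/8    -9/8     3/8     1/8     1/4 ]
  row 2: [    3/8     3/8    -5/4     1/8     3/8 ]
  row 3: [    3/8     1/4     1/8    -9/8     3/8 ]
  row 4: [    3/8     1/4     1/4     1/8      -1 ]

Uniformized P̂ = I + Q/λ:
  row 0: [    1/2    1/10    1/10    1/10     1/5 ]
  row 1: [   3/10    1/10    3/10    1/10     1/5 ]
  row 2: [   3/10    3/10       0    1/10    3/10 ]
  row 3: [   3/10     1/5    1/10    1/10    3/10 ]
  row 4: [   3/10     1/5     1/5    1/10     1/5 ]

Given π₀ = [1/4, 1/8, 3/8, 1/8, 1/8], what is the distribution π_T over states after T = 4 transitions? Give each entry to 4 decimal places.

t=0: π = [0.2500, 0.1250, 0.3750, 0.1250, 0.1250]
t=1: π = [0.3500, 0.2000, 0.1000, 0.1000, 0.2500]
t=2: π = [0.3700, 0.1550, 0.1550, 0.1000, 0.2200]
t=3: π = [0.3740, 0.1630, 0.1375, 0.1000, 0.2255]
t=4: π = [0.3748, 0.1601, 0.1414, 0.1000, 0.2238]

π = [0.3748, 0.1601, 0.1414, 0.1000, 0.2238]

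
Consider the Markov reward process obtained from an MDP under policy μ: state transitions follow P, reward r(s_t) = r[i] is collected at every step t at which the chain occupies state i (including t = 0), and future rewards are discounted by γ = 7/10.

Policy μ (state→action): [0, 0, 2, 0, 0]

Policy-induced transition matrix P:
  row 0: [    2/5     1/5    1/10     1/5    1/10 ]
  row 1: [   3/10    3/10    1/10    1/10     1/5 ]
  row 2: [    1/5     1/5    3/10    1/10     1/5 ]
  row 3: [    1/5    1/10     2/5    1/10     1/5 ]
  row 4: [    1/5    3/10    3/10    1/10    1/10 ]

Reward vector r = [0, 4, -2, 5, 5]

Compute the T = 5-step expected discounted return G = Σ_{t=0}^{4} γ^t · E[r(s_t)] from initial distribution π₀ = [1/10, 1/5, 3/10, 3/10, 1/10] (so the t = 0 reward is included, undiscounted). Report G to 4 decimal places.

G = 5.4216

t=0: π = [0.1000, 0.2000, 0.3000, 0.3000, 0.1000], E[r] = 2.2000, γ^t·E[r] = 2.200000, running G = 2.200000
t=1: π = [0.2400, 0.2000, 0.2700, 0.1100, 0.1800], E[r] = 1.7100, γ^t·E[r] = 1.197000, running G = 3.397000
t=2: π = [0.2680, 0.2270, 0.2230, 0.1240, 0.1580], E[r] = 1.8720, γ^t·E[r] = 0.917280, running G = 4.314280
t=3: π = [0.2763, 0.2261, 0.2134, 0.1268, 0.1574], E[r] = 1.8986, γ^t·E[r] = 0.651220, running G = 4.965500
t=4: π = [0.2779, 0.2257, 0.2122, 0.1276, 0.1566], E[r] = 1.8996, γ^t·E[r] = 0.456089, running G = 5.421589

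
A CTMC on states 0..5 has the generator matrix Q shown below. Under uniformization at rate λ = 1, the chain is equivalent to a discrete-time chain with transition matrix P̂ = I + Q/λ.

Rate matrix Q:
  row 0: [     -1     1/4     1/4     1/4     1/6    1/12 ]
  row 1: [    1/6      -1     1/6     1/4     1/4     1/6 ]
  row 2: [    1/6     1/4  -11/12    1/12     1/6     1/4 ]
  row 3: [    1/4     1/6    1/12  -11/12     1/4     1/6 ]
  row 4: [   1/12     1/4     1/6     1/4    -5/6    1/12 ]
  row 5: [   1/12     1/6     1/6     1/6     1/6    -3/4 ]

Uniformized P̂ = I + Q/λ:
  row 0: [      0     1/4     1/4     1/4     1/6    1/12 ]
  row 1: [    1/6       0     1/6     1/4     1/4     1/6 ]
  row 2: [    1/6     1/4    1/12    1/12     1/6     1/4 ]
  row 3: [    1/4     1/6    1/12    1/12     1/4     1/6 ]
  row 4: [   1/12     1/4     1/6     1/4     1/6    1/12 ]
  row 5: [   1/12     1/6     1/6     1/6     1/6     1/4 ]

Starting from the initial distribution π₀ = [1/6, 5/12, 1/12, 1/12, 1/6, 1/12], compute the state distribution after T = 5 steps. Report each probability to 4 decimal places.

t=0: π = [0.1667, 0.4167, 0.0833, 0.0833, 0.1667, 0.0833]
t=1: π = [0.1250, 0.1319, 0.1667, 0.2153, 0.2083, 0.1528]
t=2: π = [0.1337, 0.1863, 0.1453, 0.1736, 0.1956, 0.1655]
t=3: π = [0.1288, 0.1752, 0.1512, 0.1831, 0.1967, 0.1651]
t=4: π = [0.1303, 0.1772, 0.1495, 0.1805, 0.1965, 0.1659]
t=5: π = [0.1298, 0.1768, 0.1500, 0.1812, 0.1965, 0.1657]

π = [0.1298, 0.1768, 0.1500, 0.1812, 0.1965, 0.1657]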